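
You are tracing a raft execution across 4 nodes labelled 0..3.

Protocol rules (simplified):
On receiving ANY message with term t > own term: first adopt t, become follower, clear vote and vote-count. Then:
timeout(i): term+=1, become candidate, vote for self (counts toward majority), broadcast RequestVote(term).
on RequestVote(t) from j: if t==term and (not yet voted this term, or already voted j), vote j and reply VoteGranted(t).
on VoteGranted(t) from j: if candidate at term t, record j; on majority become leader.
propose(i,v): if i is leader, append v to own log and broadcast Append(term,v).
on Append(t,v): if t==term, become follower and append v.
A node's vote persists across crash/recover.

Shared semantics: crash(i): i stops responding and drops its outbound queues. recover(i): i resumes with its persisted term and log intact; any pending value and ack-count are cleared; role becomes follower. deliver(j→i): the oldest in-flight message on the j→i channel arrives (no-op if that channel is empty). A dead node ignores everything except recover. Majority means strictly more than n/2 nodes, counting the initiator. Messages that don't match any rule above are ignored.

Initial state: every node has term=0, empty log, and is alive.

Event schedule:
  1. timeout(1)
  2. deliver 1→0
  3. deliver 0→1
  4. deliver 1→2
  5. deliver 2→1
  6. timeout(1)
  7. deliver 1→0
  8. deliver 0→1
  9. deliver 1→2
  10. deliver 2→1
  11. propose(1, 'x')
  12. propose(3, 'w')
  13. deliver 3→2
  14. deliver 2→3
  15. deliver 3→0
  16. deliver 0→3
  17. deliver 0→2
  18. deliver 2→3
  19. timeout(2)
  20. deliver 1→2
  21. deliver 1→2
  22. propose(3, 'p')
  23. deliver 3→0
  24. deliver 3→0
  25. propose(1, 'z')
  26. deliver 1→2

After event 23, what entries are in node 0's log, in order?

step 1 timeout(1): 1={cand,t=1,log=-}
step 2 deliver 1→0: 0={foll,t=1,log=-}
step 3 deliver 0→1: —
step 4 deliver 1→2: 2={foll,t=1,log=-}
step 5 deliver 2→1: 1={lead,t=1,log=-}
step 6 timeout(1): 1={cand,t=2,log=-}
step 7 deliver 1→0: 0={foll,t=2,log=-}
step 8 deliver 0→1: —
step 9 deliver 1→2: 2={foll,t=2,log=-}
step 10 deliver 2→1: 1={lead,t=2,log=-}
step 11 propose(1,'x'): 1={lead,t=2,log=x}
step 12 propose(3,'w'): —
step 13 deliver 3→2: —
step 14 deliver 2→3: —
step 15 deliver 3→0: —
step 16 deliver 0→3: —
step 17 deliver 0→2: —
step 18 deliver 2→3: —
step 19 timeout(2): 2={cand,t=3,log=-}
step 20 deliver 1→2: —
step 21 deliver 1→2: —
step 22 propose(3,'p'): —
step 23 deliver 3→0: —

empty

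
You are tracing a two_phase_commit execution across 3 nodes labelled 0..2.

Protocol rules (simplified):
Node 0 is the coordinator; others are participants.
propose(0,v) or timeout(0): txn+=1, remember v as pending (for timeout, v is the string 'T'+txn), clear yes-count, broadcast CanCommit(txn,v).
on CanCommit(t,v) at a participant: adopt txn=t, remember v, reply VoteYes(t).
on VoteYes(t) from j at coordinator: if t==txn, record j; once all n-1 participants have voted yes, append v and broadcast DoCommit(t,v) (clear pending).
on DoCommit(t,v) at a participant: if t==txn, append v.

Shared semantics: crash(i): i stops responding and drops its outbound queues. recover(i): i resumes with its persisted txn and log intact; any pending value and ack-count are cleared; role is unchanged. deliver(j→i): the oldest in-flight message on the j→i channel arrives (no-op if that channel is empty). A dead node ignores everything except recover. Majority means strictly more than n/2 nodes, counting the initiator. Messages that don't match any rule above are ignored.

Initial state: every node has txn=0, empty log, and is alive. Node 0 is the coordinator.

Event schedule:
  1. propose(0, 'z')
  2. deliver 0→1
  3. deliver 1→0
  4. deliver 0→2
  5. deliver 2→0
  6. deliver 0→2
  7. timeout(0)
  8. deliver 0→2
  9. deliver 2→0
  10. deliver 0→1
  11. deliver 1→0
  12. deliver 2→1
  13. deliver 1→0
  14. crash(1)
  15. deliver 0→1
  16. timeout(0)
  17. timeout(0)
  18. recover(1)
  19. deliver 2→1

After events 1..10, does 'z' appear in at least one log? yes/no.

yes

e1 propose(0,'z'): 0[coor,t=1,-]
e2 deliver 0→1: 1[part,t=1,-]
e3 deliver 1→0: ·
e4 deliver 0→2: 2[part,t=1,-]
e5 deliver 2→0: 0[coor,t=1,z]
e6 deliver 0→2: 2[part,t=1,z]
e7 timeout(0): 0[coor,t=2,z]
e8 deliver 0→2: 2[part,t=2,z]
e9 deliver 2→0: ·
e10 deliver 0→1: 1[part,t=1,z]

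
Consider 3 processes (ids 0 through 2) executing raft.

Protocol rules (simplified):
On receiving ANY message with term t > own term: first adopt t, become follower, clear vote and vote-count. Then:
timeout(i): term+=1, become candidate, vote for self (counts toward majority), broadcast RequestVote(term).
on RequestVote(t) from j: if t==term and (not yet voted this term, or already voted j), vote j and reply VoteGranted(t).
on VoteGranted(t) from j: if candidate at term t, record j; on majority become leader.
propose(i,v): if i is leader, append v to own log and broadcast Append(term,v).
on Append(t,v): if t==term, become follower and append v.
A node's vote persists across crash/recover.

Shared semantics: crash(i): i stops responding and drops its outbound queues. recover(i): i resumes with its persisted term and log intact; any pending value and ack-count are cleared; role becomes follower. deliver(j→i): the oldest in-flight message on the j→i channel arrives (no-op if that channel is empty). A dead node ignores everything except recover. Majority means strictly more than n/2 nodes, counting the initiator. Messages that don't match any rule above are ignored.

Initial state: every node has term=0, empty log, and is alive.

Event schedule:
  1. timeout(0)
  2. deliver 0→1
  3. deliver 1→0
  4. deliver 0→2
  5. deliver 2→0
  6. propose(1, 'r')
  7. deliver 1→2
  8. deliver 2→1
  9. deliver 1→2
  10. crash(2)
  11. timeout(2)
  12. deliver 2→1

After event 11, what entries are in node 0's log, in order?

empty

e1 timeout(0): 0[cand,t=1,-]
e2 deliver 0→1: 1[foll,t=1,-]
e3 deliver 1→0: 0[lead,t=1,-]
e4 deliver 0→2: 2[foll,t=1,-]
e5 deliver 2→0: ·
e6 propose(1,'r'): ·
e7 deliver 1→2: ·
e8 deliver 2→1: ·
e9 deliver 1→2: ·
e10 crash(2): 2[✗foll,t=1,-]
e11 timeout(2): ·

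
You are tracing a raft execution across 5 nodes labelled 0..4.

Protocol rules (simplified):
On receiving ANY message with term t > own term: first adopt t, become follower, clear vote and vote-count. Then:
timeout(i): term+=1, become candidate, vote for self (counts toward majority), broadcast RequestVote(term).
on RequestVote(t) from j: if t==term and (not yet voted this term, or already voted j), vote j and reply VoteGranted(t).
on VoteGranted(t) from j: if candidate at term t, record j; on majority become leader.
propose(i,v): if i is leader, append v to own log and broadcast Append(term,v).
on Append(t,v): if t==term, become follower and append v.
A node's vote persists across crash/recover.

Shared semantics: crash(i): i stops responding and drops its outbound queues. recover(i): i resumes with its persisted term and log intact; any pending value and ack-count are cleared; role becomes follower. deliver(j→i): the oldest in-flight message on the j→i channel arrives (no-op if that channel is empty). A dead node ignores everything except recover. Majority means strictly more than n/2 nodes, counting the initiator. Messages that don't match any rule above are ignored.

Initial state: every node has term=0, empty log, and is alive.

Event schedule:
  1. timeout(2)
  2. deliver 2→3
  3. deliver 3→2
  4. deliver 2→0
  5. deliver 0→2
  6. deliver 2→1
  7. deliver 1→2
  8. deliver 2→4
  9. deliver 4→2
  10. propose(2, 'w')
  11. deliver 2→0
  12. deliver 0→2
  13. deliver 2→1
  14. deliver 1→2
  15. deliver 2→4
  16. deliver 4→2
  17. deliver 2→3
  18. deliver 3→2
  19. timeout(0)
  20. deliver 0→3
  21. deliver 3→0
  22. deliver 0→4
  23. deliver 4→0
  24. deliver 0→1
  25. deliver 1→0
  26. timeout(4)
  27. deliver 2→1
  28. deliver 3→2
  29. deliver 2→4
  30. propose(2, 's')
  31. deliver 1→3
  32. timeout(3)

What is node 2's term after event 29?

1

step 1 timeout(2): 2={cand,t=1,log=-}
step 2 deliver 2→3: 3={foll,t=1,log=-}
step 3 deliver 3→2: —
step 4 deliver 2→0: 0={foll,t=1,log=-}
step 5 deliver 0→2: 2={lead,t=1,log=-}
step 6 deliver 2→1: 1={foll,t=1,log=-}
step 7 deliver 1→2: —
step 8 deliver 2→4: 4={foll,t=1,log=-}
step 9 deliver 4→2: —
step 10 propose(2,'w'): 2={lead,t=1,log=w}
step 11 deliver 2→0: 0={foll,t=1,log=w}
step 12 deliver 0→2: —
step 13 deliver 2→1: 1={foll,t=1,log=w}
step 14 deliver 1→2: —
step 15 deliver 2→4: 4={foll,t=1,log=w}
step 16 deliver 4→2: —
step 17 deliver 2→3: 3={foll,t=1,log=w}
step 18 deliver 3→2: —
step 19 timeout(0): 0={cand,t=2,log=w}
step 20 deliver 0→3: 3={foll,t=2,log=w}
step 21 deliver 3→0: —
step 22 deliver 0→4: 4={foll,t=2,log=w}
step 23 deliver 4→0: 0={lead,t=2,log=w}
step 24 deliver 0→1: 1={foll,t=2,log=w}
step 25 deliver 1→0: —
step 26 timeout(4): 4={cand,t=3,log=w}
step 27 deliver 2→1: —
step 28 deliver 3→2: —
step 29 deliver 2→4: —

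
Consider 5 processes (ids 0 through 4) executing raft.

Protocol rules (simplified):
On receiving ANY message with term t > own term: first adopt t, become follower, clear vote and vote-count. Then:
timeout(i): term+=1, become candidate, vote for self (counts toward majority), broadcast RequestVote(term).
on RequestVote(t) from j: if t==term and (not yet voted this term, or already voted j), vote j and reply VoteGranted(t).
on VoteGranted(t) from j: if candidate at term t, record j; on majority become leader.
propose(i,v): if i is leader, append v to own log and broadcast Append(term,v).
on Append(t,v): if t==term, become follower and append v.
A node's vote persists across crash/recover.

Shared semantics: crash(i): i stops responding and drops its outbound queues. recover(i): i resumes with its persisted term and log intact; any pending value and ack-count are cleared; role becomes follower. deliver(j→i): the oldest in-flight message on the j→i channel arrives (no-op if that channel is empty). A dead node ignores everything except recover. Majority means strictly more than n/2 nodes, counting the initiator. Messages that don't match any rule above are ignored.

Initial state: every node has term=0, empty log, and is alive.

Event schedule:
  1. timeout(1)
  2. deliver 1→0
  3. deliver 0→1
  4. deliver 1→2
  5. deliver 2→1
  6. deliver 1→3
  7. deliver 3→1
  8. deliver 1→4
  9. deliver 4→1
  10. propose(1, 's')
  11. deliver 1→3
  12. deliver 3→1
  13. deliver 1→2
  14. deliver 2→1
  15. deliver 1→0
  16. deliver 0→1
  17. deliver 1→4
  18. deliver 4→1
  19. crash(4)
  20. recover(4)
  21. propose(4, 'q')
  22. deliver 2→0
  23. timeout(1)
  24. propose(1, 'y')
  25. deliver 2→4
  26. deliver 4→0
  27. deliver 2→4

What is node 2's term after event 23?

1

e1 timeout(1): 1[cand,t=1,-]
e2 deliver 1→0: 0[foll,t=1,-]
e3 deliver 0→1: ·
e4 deliver 1→2: 2[foll,t=1,-]
e5 deliver 2→1: 1[lead,t=1,-]
e6 deliver 1→3: 3[foll,t=1,-]
e7 deliver 3→1: ·
e8 deliver 1→4: 4[foll,t=1,-]
e9 deliver 4→1: ·
e10 propose(1,'s'): 1[lead,t=1,s]
e11 deliver 1→3: 3[foll,t=1,s]
e12 deliver 3→1: ·
e13 deliver 1→2: 2[foll,t=1,s]
e14 deliver 2→1: ·
e15 deliver 1→0: 0[foll,t=1,s]
e16 deliver 0→1: ·
e17 deliver 1→4: 4[foll,t=1,s]
e18 deliver 4→1: ·
e19 crash(4): 4[✗foll,t=1,s]
e20 recover(4): 4[foll,t=1,s]
e21 propose(4,'q'): ·
e22 deliver 2→0: ·
e23 timeout(1): 1[cand,t=2,s]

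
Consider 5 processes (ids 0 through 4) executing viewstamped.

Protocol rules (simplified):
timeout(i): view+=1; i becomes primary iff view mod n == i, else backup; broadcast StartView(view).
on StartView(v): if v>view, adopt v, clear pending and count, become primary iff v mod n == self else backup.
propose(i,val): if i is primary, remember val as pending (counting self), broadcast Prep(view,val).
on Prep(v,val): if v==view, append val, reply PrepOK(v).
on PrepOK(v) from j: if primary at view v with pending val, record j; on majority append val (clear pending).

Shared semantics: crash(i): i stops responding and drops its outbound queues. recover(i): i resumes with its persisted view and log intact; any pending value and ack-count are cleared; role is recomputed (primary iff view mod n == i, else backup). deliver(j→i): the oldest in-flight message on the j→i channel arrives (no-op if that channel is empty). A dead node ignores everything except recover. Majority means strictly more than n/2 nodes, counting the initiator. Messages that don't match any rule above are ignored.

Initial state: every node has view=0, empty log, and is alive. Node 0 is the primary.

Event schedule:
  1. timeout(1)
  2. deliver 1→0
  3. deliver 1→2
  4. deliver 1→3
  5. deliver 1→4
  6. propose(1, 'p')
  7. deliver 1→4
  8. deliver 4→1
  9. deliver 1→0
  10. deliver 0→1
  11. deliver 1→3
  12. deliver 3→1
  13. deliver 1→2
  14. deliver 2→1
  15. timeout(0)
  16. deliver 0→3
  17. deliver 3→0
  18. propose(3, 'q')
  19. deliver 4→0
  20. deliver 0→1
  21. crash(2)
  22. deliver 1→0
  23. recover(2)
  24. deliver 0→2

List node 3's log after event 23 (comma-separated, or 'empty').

p

e1 timeout(1): 1[prim,v=1,-]
e2 deliver 1→0: 0[back,v=1,-]
e3 deliver 1→2: 2[back,v=1,-]
e4 deliver 1→3: 3[back,v=1,-]
e5 deliver 1→4: 4[back,v=1,-]
e6 propose(1,'p'): ·
e7 deliver 1→4: 4[back,v=1,p]
e8 deliver 4→1: ·
e9 deliver 1→0: 0[back,v=1,p]
e10 deliver 0→1: 1[prim,v=1,p]
e11 deliver 1→3: 3[back,v=1,p]
e12 deliver 3→1: ·
e13 deliver 1→2: 2[back,v=1,p]
e14 deliver 2→1: ·
e15 timeout(0): 0[back,v=2,p]
e16 deliver 0→3: 3[back,v=2,p]
e17 deliver 3→0: ·
e18 propose(3,'q'): ·
e19 deliver 4→0: ·
e20 deliver 0→1: 1[back,v=2,p]
e21 crash(2): 2[✗back,v=1,p]
e22 deliver 1→0: ·
e23 recover(2): 2[back,v=1,p]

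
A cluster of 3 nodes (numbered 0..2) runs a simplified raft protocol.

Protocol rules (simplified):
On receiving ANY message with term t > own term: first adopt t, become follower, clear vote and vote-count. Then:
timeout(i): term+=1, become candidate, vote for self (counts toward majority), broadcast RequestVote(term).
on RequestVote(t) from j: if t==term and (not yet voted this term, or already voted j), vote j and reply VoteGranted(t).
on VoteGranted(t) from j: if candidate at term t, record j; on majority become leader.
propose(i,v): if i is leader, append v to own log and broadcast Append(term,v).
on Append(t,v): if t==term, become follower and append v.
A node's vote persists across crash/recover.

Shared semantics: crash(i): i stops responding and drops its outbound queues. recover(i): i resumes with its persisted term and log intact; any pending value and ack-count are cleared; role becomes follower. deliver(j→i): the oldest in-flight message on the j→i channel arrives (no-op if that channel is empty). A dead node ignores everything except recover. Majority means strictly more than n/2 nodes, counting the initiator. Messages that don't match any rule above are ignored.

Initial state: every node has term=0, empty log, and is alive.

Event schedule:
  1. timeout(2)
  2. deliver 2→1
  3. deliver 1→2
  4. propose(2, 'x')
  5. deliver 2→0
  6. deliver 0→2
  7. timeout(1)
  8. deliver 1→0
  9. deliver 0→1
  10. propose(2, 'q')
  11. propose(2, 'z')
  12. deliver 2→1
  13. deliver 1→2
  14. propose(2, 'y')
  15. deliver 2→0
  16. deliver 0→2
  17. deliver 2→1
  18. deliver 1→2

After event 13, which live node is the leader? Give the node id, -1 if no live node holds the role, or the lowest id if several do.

[1] timeout(2) → N2(cand t1 [-])
[2] deliver 2→1 → N1(foll t1 [-])
[3] deliver 1→2 → N2(lead t1 [-])
[4] propose(2,'x') → N2(lead t1 [x])
[5] deliver 2→0 → N0(foll t1 [-])
[6] deliver 0→2 → ∅
[7] timeout(1) → N1(cand t2 [-])
[8] deliver 1→0 → N0(foll t2 [-])
[9] deliver 0→1 → N1(lead t2 [-])
[10] propose(2,'q') → N2(lead t1 [x,q])
[11] propose(2,'z') → N2(lead t1 [x,q,z])
[12] deliver 2→1 → ∅
[13] deliver 1→2 → N2(foll t2 [x,q,z])

1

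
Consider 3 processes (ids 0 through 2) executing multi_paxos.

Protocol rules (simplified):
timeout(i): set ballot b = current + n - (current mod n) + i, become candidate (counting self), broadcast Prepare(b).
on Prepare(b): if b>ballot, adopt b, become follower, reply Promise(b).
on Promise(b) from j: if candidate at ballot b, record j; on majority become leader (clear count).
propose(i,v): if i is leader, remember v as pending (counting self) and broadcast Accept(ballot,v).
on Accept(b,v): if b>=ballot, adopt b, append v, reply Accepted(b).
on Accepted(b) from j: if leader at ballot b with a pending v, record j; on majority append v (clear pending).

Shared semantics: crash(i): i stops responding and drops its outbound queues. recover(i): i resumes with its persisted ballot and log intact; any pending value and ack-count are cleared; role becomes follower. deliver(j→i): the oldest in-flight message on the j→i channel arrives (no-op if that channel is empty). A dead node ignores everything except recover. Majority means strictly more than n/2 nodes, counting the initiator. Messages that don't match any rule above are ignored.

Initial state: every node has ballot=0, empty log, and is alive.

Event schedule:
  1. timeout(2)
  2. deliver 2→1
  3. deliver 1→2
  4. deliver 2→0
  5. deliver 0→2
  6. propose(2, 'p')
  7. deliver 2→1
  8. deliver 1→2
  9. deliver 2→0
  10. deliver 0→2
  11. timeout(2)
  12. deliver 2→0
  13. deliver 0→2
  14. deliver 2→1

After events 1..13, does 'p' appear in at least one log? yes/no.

[1] timeout(2) → N2(cand b5 [-])
[2] deliver 2→1 → N1(foll b5 [-])
[3] deliver 1→2 → N2(lead b5 [-])
[4] deliver 2→0 → N0(foll b5 [-])
[5] deliver 0→2 → ∅
[6] propose(2,'p') → ∅
[7] deliver 2→1 → N1(foll b5 [p])
[8] deliver 1→2 → N2(lead b5 [p])
[9] deliver 2→0 → N0(foll b5 [p])
[10] deliver 0→2 → ∅
[11] timeout(2) → N2(cand b8 [p])
[12] deliver 2→0 → N0(foll b8 [p])
[13] deliver 0→2 → N2(lead b8 [p])

yes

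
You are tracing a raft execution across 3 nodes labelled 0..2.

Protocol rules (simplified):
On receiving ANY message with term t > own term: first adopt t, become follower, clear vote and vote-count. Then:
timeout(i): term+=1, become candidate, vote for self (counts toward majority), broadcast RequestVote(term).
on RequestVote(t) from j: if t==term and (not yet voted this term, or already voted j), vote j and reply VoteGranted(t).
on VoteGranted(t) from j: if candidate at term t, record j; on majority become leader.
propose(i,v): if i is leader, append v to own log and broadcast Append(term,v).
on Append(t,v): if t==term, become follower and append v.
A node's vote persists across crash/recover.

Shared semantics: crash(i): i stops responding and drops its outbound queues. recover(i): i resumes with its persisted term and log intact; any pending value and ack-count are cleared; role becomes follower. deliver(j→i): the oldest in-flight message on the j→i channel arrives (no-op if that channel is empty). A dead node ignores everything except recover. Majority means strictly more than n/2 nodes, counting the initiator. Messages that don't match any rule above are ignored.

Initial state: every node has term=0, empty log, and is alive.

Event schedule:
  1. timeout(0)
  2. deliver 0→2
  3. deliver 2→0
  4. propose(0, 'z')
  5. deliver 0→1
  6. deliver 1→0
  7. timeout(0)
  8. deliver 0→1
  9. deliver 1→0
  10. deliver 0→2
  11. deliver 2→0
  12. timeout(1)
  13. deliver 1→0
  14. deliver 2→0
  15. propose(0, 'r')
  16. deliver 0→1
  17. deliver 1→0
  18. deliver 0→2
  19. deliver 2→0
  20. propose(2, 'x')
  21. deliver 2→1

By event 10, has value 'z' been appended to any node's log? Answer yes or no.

e1 timeout(0): 0[cand,t=1,-]
e2 deliver 0→2: 2[foll,t=1,-]
e3 deliver 2→0: 0[lead,t=1,-]
e4 propose(0,'z'): 0[lead,t=1,z]
e5 deliver 0→1: 1[foll,t=1,-]
e6 deliver 1→0: ·
e7 timeout(0): 0[cand,t=2,z]
e8 deliver 0→1: 1[foll,t=1,z]
e9 deliver 1→0: ·
e10 deliver 0→2: 2[foll,t=1,z]

yes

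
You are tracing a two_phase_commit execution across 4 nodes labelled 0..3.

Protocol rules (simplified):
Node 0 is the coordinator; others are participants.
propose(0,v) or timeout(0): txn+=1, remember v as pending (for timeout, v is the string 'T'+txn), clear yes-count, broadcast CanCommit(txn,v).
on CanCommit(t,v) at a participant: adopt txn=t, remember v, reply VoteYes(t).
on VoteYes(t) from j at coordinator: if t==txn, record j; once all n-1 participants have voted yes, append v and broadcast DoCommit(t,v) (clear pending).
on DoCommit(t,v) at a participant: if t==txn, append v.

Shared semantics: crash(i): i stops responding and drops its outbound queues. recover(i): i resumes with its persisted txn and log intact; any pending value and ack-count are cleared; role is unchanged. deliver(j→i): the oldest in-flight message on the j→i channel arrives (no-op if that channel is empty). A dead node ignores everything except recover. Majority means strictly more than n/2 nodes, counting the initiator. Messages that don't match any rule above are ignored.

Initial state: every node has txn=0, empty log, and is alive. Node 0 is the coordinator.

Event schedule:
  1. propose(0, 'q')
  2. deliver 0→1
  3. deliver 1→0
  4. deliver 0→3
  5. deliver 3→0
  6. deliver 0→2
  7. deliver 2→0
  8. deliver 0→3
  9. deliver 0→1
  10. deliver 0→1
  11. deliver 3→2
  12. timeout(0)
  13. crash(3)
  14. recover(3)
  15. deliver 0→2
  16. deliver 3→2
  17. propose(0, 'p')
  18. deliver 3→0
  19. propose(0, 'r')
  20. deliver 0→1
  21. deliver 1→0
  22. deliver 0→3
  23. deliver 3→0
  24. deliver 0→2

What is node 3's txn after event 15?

1

after 1 — propose(0,'q'): n0:coor/t1/[-]
after 2 — deliver 0→1: n1:part/t1/[-]
after 3 — deliver 1→0: ·
after 4 — deliver 0→3: n3:part/t1/[-]
after 5 — deliver 3→0: ·
after 6 — deliver 0→2: n2:part/t1/[-]
after 7 — deliver 2→0: n0:coor/t1/[q]
after 8 — deliver 0→3: n3:part/t1/[q]
after 9 — deliver 0→1: n1:part/t1/[q]
after 10 — deliver 0→1: ·
after 11 — deliver 3→2: ·
after 12 — timeout(0): n0:coor/t2/[q]
after 13 — crash(3): n3:✗part/t1/[q]
after 14 — recover(3): n3:part/t1/[q]
after 15 — deliver 0→2: n2:part/t1/[q]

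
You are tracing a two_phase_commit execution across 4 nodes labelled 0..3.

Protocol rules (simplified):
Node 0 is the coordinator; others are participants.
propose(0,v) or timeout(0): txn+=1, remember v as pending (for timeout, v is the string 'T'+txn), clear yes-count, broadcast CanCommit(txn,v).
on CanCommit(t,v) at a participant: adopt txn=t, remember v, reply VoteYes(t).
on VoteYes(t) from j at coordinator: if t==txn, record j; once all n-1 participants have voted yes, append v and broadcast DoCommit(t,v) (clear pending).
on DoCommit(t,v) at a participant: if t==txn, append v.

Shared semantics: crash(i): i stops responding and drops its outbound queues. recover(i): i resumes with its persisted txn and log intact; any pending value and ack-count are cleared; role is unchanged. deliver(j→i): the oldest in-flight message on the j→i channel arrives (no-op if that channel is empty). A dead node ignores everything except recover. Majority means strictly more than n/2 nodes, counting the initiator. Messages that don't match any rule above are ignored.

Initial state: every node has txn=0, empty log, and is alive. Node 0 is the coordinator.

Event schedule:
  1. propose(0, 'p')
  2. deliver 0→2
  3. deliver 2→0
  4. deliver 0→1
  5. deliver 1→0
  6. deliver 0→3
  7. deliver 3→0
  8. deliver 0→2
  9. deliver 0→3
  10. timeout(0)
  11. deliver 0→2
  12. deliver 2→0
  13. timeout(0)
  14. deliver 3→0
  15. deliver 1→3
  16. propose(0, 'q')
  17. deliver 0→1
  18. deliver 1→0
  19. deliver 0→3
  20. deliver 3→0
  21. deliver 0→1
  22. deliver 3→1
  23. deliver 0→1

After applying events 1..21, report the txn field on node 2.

1. propose(0,'p'):  <0:coor t1 ->
2. deliver 0→2:  <2:part t1 ->
3. deliver 2→0:  nop
4. deliver 0→1:  <1:part t1 ->
5. deliver 1→0:  nop
6. deliver 0→3:  <3:part t1 ->
7. deliver 3→0:  <0:coor t1 p>
8. deliver 0→2:  <2:part t1 p>
9. deliver 0→3:  <3:part t1 p>
10. timeout(0):  <0:coor t2 p>
11. deliver 0→2:  <2:part t2 p>
12. deliver 2→0:  nop
13. timeout(0):  <0:coor t3 p>
14. deliver 3→0:  nop
15. deliver 1→3:  nop
16. propose(0,'q'):  <0:coor t4 p>
17. deliver 0→1:  <1:part t1 p>
18. deliver 1→0:  nop
19. deliver 0→3:  <3:part t2 p>
20. deliver 3→0:  nop
21. deliver 0→1:  <1:part t2 p>

2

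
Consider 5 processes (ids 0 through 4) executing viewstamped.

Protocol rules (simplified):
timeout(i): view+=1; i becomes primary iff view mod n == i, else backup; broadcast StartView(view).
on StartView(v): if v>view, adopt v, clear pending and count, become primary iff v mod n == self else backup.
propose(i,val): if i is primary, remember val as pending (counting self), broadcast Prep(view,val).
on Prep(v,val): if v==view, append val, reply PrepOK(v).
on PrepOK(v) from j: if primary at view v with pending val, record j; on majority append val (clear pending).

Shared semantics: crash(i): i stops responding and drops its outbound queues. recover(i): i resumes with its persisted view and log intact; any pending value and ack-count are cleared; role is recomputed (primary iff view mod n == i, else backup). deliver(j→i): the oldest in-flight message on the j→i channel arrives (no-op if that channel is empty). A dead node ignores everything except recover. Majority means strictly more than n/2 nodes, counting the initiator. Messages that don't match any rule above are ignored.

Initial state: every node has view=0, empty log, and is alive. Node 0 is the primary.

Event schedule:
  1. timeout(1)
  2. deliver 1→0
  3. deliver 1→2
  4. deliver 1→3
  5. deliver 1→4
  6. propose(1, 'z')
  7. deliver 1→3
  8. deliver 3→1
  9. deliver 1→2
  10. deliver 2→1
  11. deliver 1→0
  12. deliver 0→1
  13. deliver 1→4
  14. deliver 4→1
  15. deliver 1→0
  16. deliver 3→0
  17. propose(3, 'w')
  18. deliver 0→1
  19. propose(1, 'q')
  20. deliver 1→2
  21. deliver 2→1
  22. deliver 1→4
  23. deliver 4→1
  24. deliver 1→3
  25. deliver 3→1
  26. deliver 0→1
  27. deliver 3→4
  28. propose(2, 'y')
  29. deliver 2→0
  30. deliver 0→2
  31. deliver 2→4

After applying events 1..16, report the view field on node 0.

e1 timeout(1): 1[prim,v=1,-]
e2 deliver 1→0: 0[back,v=1,-]
e3 deliver 1→2: 2[back,v=1,-]
e4 deliver 1→3: 3[back,v=1,-]
e5 deliver 1→4: 4[back,v=1,-]
e6 propose(1,'z'): ·
e7 deliver 1→3: 3[back,v=1,z]
e8 deliver 3→1: ·
e9 deliver 1→2: 2[back,v=1,z]
e10 deliver 2→1: 1[prim,v=1,z]
e11 deliver 1→0: 0[back,v=1,z]
e12 deliver 0→1: ·
e13 deliver 1→4: 4[back,v=1,z]
e14 deliver 4→1: ·
e15 deliver 1→0: ·
e16 deliver 3→0: ·

1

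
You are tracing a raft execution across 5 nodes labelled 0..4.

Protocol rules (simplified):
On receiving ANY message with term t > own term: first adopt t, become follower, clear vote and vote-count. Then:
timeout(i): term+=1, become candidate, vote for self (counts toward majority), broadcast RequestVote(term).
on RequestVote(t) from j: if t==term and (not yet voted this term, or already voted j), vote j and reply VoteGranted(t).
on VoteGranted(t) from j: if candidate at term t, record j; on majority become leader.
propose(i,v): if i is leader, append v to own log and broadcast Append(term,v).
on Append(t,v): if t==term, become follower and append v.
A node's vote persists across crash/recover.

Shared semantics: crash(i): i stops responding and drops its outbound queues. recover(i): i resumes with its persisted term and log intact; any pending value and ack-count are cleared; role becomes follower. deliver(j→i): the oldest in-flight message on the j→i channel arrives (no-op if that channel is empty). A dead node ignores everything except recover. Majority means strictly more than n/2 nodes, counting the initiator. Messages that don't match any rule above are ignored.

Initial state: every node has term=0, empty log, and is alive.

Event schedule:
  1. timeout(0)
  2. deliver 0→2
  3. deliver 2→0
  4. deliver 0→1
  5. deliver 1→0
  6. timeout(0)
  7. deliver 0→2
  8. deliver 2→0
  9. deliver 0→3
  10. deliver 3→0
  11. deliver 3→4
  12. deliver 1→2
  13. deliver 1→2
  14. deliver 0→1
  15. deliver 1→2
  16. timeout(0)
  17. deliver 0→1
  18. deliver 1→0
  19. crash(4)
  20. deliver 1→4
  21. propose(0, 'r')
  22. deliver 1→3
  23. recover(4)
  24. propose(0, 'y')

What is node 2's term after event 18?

[1] timeout(0) → N0(cand t1 [-])
[2] deliver 0→2 → N2(foll t1 [-])
[3] deliver 2→0 → ∅
[4] deliver 0→1 → N1(foll t1 [-])
[5] deliver 1→0 → N0(lead t1 [-])
[6] timeout(0) → N0(cand t2 [-])
[7] deliver 0→2 → N2(foll t2 [-])
[8] deliver 2→0 → ∅
[9] deliver 0→3 → N3(foll t1 [-])
[10] deliver 3→0 → ∅
[11] deliver 3→4 → ∅
[12] deliver 1→2 → ∅
[13] deliver 1→2 → ∅
[14] deliver 0→1 → N1(foll t2 [-])
[15] deliver 1→2 → ∅
[16] timeout(0) → N0(cand t3 [-])
[17] deliver 0→1 → N1(foll t3 [-])
[18] deliver 1→0 → ∅

2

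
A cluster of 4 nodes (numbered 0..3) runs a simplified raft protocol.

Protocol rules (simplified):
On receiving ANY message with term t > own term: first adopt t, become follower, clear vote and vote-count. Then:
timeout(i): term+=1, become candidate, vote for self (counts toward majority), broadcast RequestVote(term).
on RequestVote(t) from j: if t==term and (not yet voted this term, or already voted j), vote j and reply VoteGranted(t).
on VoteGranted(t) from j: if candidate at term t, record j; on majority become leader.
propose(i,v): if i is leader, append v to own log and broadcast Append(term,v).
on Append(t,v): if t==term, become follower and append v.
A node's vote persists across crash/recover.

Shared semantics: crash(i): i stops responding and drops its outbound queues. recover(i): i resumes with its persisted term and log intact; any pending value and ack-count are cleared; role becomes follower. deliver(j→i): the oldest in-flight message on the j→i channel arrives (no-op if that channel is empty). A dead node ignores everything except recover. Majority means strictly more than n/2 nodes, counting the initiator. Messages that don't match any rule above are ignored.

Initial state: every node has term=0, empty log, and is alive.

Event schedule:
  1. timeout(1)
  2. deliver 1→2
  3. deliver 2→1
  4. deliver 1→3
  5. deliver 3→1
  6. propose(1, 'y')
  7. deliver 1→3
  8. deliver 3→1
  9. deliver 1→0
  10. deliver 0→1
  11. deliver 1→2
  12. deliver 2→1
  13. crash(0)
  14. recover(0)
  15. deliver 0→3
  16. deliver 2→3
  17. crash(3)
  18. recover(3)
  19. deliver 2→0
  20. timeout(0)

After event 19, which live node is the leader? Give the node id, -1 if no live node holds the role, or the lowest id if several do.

e1 timeout(1): 1[cand,t=1,-]
e2 deliver 1→2: 2[foll,t=1,-]
e3 deliver 2→1: ·
e4 deliver 1→3: 3[foll,t=1,-]
e5 deliver 3→1: 1[lead,t=1,-]
e6 propose(1,'y'): 1[lead,t=1,y]
e7 deliver 1→3: 3[foll,t=1,y]
e8 deliver 3→1: ·
e9 deliver 1→0: 0[foll,t=1,-]
e10 deliver 0→1: ·
e11 deliver 1→2: 2[foll,t=1,y]
e12 deliver 2→1: ·
e13 crash(0): 0[✗foll,t=1,-]
e14 recover(0): 0[foll,t=1,-]
e15 deliver 0→3: ·
e16 deliver 2→3: ·
e17 crash(3): 3[✗foll,t=1,y]
e18 recover(3): 3[foll,t=1,y]
e19 deliver 2→0: ·

1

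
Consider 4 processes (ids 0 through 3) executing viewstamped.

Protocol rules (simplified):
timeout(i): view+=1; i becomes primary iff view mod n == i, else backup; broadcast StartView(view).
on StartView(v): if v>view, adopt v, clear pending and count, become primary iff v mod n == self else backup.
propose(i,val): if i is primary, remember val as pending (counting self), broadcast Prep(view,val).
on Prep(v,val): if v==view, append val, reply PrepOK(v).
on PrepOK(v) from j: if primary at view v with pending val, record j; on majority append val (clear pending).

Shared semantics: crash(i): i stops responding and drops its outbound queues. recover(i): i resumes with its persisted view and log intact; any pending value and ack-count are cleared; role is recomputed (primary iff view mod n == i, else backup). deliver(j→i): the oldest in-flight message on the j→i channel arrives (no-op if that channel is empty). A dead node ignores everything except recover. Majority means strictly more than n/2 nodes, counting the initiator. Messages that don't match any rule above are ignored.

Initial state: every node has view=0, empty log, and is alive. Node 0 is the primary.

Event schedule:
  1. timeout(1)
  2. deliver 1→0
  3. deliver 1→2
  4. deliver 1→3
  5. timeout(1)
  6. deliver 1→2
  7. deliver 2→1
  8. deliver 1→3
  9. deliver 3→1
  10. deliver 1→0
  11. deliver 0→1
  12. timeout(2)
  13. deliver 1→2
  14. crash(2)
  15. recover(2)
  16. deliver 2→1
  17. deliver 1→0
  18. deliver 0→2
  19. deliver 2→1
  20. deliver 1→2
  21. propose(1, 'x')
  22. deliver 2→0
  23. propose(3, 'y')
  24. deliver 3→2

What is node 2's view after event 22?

after 1 — timeout(1): n1:prim/v1/[-]
after 2 — deliver 1→0: n0:back/v1/[-]
after 3 — deliver 1→2: n2:back/v1/[-]
after 4 — deliver 1→3: n3:back/v1/[-]
after 5 — timeout(1): n1:back/v2/[-]
after 6 — deliver 1→2: n2:prim/v2/[-]
after 7 — deliver 2→1: ·
after 8 — deliver 1→3: n3:back/v2/[-]
after 9 — deliver 3→1: ·
after 10 — deliver 1→0: n0:back/v2/[-]
after 11 — deliver 0→1: ·
after 12 — timeout(2): n2:back/v3/[-]
after 13 — deliver 1→2: ·
after 14 — crash(2): n2:✗back/v3/[-]
after 15 — recover(2): n2:back/v3/[-]
after 16 — deliver 2→1: ·
after 17 — deliver 1→0: ·
after 18 — deliver 0→2: ·
after 19 — deliver 2→1: ·
after 20 — deliver 1→2: ·
after 21 — propose(1,'x'): ·
after 22 — deliver 2→0: ·

3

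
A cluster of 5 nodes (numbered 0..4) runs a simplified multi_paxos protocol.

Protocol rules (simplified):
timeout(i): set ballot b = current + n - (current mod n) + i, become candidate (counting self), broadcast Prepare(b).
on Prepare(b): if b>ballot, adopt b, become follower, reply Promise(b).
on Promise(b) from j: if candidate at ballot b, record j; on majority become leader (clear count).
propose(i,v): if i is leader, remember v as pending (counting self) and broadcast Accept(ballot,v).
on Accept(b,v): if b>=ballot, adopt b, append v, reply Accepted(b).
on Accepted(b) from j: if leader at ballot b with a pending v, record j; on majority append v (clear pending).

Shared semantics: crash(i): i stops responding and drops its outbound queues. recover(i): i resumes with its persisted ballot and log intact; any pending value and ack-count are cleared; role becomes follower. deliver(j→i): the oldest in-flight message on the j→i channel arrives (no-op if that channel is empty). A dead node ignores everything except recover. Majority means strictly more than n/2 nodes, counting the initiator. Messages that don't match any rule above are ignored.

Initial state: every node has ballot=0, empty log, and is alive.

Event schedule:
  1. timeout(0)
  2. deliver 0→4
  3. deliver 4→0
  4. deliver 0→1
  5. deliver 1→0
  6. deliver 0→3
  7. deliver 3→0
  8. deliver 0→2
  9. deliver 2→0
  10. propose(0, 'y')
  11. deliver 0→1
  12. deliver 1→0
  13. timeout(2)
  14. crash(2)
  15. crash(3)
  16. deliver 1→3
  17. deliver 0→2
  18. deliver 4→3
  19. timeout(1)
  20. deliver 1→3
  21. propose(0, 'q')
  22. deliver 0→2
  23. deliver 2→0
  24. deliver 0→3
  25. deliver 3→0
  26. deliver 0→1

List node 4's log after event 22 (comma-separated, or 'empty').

empty

[1] timeout(0) → N0(cand b5 [-])
[2] deliver 0→4 → N4(foll b5 [-])
[3] deliver 4→0 → ∅
[4] deliver 0→1 → N1(foll b5 [-])
[5] deliver 1→0 → N0(lead b5 [-])
[6] deliver 0→3 → N3(foll b5 [-])
[7] deliver 3→0 → ∅
[8] deliver 0→2 → N2(foll b5 [-])
[9] deliver 2→0 → ∅
[10] propose(0,'y') → ∅
[11] deliver 0→1 → N1(foll b5 [y])
[12] deliver 1→0 → ∅
[13] timeout(2) → N2(cand b12 [-])
[14] crash(2) → N2(✗cand b12 [-])
[15] crash(3) → N3(✗foll b5 [-])
[16] deliver 1→3 → ∅
[17] deliver 0→2 → ∅
[18] deliver 4→3 → ∅
[19] timeout(1) → N1(cand b11 [y])
[20] deliver 1→3 → ∅
[21] propose(0,'q') → ∅
[22] deliver 0→2 → ∅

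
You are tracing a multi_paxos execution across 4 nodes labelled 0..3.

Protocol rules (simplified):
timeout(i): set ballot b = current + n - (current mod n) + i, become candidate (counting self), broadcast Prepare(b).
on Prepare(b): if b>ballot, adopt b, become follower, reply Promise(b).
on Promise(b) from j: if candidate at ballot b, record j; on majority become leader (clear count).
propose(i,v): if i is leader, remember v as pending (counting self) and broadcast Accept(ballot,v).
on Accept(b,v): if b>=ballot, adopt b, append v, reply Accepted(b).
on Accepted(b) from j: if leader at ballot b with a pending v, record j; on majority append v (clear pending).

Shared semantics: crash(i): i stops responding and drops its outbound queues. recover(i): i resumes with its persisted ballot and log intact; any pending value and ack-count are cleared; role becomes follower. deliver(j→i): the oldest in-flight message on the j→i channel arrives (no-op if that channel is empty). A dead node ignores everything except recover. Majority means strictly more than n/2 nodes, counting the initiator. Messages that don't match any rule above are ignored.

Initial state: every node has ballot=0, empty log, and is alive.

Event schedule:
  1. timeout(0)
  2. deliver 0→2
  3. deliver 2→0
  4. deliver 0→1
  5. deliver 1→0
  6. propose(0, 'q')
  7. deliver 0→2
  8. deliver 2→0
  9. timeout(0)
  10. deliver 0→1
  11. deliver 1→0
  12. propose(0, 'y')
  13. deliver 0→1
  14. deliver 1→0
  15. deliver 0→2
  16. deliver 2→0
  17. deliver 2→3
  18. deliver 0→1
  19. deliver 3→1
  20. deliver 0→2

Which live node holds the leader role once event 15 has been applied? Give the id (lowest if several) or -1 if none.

after 1 — timeout(0): n0:cand/b4/[-]
after 2 — deliver 0→2: n2:foll/b4/[-]
after 3 — deliver 2→0: ·
after 4 — deliver 0→1: n1:foll/b4/[-]
after 5 — deliver 1→0: n0:lead/b4/[-]
after 6 — propose(0,'q'): ·
after 7 — deliver 0→2: n2:foll/b4/[q]
after 8 — deliver 2→0: ·
after 9 — timeout(0): n0:cand/b8/[-]
after 10 — deliver 0→1: n1:foll/b4/[q]
after 11 — deliver 1→0: ·
after 12 — propose(0,'y'): ·
after 13 — deliver 0→1: n1:foll/b8/[q]
after 14 — deliver 1→0: ·
after 15 — deliver 0→2: n2:foll/b8/[q]

-1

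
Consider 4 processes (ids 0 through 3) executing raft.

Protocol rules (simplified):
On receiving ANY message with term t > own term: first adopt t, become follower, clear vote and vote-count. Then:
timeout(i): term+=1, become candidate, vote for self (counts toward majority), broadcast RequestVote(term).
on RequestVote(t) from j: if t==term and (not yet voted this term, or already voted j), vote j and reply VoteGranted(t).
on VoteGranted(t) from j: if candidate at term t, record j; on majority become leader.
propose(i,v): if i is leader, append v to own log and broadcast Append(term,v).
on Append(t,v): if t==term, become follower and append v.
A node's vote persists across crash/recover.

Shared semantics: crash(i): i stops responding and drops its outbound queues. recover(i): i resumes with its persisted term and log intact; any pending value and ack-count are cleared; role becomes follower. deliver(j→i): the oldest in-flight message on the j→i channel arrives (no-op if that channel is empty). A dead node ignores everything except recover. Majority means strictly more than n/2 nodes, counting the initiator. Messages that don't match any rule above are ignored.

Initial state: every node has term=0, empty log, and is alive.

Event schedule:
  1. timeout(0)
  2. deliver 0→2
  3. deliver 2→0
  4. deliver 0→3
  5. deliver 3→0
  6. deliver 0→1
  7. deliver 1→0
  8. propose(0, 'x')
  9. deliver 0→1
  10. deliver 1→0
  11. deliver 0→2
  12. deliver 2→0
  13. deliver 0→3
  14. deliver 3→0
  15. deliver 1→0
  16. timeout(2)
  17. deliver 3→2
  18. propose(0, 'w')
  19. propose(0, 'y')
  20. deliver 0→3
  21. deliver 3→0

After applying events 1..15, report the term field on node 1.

1

step 1 timeout(0): 0={cand,t=1,log=-}
step 2 deliver 0→2: 2={foll,t=1,log=-}
step 3 deliver 2→0: —
step 4 deliver 0→3: 3={foll,t=1,log=-}
step 5 deliver 3→0: 0={lead,t=1,log=-}
step 6 deliver 0→1: 1={foll,t=1,log=-}
step 7 deliver 1→0: —
step 8 propose(0,'x'): 0={lead,t=1,log=x}
step 9 deliver 0→1: 1={foll,t=1,log=x}
step 10 deliver 1→0: —
step 11 deliver 0→2: 2={foll,t=1,log=x}
step 12 deliver 2→0: —
step 13 deliver 0→3: 3={foll,t=1,log=x}
step 14 deliver 3→0: —
step 15 deliver 1→0: —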